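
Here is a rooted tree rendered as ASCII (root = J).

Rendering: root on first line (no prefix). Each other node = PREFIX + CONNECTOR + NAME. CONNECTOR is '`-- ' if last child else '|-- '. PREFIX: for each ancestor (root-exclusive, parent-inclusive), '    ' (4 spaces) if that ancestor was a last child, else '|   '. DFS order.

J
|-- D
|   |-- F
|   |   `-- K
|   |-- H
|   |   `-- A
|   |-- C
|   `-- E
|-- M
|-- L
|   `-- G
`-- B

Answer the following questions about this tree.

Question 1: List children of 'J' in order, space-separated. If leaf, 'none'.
Node J's children (from adjacency): D, M, L, B

Answer: D M L B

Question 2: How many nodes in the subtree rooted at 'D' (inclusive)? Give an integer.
Answer: 7

Derivation:
Subtree rooted at D contains: A, C, D, E, F, H, K
Count = 7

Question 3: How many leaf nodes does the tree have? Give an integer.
Answer: 7

Derivation:
Leaves (nodes with no children): A, B, C, E, G, K, M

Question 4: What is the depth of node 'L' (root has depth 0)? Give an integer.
Answer: 1

Derivation:
Path from root to L: J -> L
Depth = number of edges = 1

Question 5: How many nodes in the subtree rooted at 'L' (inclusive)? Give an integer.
Answer: 2

Derivation:
Subtree rooted at L contains: G, L
Count = 2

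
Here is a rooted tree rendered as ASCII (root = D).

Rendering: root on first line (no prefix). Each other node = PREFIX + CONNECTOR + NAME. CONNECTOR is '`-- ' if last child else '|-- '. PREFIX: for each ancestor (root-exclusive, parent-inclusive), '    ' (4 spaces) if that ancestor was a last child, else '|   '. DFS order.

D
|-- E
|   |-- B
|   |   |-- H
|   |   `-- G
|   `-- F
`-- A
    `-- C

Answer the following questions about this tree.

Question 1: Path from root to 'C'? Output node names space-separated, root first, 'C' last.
Walk down from root: D -> A -> C

Answer: D A C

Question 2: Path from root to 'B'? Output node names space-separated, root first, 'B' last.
Answer: D E B

Derivation:
Walk down from root: D -> E -> B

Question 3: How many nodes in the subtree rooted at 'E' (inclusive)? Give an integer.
Subtree rooted at E contains: B, E, F, G, H
Count = 5

Answer: 5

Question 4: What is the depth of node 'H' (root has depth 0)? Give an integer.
Path from root to H: D -> E -> B -> H
Depth = number of edges = 3

Answer: 3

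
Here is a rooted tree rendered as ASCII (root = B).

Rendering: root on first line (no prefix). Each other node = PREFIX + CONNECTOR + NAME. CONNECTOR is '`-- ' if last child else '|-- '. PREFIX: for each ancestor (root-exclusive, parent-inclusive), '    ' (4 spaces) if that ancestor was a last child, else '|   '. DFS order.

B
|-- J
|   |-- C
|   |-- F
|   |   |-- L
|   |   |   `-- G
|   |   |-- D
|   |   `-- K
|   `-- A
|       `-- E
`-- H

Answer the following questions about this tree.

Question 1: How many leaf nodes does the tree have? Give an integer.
Answer: 6

Derivation:
Leaves (nodes with no children): C, D, E, G, H, K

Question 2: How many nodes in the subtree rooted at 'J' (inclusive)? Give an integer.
Subtree rooted at J contains: A, C, D, E, F, G, J, K, L
Count = 9

Answer: 9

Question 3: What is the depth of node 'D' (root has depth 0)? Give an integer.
Answer: 3

Derivation:
Path from root to D: B -> J -> F -> D
Depth = number of edges = 3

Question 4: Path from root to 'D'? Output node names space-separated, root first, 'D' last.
Answer: B J F D

Derivation:
Walk down from root: B -> J -> F -> D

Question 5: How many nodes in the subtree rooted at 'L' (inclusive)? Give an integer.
Subtree rooted at L contains: G, L
Count = 2

Answer: 2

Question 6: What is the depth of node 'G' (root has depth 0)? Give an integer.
Answer: 4

Derivation:
Path from root to G: B -> J -> F -> L -> G
Depth = number of edges = 4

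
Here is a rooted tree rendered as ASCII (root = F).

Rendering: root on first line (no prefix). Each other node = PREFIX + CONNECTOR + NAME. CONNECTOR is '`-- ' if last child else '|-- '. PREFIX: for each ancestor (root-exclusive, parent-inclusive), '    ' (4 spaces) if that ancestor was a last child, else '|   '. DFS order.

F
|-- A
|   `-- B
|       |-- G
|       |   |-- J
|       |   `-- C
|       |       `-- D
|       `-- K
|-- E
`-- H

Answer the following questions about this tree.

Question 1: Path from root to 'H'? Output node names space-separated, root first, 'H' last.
Answer: F H

Derivation:
Walk down from root: F -> H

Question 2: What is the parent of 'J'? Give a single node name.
Scan adjacency: J appears as child of G

Answer: G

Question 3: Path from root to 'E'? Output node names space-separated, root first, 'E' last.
Answer: F E

Derivation:
Walk down from root: F -> E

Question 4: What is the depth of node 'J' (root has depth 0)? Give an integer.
Path from root to J: F -> A -> B -> G -> J
Depth = number of edges = 4

Answer: 4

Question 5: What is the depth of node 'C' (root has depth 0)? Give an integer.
Answer: 4

Derivation:
Path from root to C: F -> A -> B -> G -> C
Depth = number of edges = 4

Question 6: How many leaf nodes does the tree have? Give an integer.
Leaves (nodes with no children): D, E, H, J, K

Answer: 5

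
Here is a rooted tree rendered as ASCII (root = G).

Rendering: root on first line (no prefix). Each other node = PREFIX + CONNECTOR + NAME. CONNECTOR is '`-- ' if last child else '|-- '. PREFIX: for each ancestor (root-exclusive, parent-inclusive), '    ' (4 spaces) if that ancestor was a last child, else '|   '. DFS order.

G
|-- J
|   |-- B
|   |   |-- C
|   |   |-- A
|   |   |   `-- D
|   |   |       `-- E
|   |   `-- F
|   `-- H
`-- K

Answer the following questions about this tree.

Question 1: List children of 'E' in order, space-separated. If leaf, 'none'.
Answer: none

Derivation:
Node E's children (from adjacency): (leaf)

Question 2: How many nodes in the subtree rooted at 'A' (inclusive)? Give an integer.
Subtree rooted at A contains: A, D, E
Count = 3

Answer: 3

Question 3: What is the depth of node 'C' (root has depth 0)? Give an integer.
Path from root to C: G -> J -> B -> C
Depth = number of edges = 3

Answer: 3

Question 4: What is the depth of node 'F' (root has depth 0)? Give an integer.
Path from root to F: G -> J -> B -> F
Depth = number of edges = 3

Answer: 3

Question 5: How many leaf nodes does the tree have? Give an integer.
Leaves (nodes with no children): C, E, F, H, K

Answer: 5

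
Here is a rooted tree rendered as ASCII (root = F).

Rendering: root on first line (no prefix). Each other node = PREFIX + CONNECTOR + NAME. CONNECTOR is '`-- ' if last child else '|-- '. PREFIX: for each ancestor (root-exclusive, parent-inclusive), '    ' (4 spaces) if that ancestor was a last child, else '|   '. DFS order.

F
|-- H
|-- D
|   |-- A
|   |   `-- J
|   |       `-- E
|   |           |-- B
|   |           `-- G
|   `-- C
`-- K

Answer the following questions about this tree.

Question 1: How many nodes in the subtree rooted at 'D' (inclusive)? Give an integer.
Answer: 7

Derivation:
Subtree rooted at D contains: A, B, C, D, E, G, J
Count = 7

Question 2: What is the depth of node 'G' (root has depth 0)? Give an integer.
Path from root to G: F -> D -> A -> J -> E -> G
Depth = number of edges = 5

Answer: 5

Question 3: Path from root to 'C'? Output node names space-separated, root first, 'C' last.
Walk down from root: F -> D -> C

Answer: F D C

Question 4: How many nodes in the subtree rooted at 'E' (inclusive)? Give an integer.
Answer: 3

Derivation:
Subtree rooted at E contains: B, E, G
Count = 3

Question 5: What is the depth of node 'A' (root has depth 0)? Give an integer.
Answer: 2

Derivation:
Path from root to A: F -> D -> A
Depth = number of edges = 2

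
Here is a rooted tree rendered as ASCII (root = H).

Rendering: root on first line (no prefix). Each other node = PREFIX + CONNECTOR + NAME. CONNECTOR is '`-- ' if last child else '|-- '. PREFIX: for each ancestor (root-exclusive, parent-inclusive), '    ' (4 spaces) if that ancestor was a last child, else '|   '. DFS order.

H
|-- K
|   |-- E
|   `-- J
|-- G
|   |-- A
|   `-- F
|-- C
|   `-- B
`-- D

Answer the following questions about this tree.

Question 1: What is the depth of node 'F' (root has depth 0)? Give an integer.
Path from root to F: H -> G -> F
Depth = number of edges = 2

Answer: 2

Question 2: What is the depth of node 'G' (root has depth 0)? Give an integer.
Path from root to G: H -> G
Depth = number of edges = 1

Answer: 1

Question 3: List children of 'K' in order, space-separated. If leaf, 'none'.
Answer: E J

Derivation:
Node K's children (from adjacency): E, J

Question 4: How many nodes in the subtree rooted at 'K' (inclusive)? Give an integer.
Subtree rooted at K contains: E, J, K
Count = 3

Answer: 3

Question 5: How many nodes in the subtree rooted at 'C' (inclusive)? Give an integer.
Answer: 2

Derivation:
Subtree rooted at C contains: B, C
Count = 2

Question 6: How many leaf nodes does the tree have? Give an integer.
Leaves (nodes with no children): A, B, D, E, F, J

Answer: 6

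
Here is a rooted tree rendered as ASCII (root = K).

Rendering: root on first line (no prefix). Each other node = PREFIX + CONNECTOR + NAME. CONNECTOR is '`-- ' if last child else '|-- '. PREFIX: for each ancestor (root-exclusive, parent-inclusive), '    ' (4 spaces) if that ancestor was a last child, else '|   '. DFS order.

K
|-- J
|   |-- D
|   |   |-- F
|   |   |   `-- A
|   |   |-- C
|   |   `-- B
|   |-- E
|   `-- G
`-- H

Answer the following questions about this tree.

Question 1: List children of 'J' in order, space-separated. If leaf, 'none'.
Node J's children (from adjacency): D, E, G

Answer: D E G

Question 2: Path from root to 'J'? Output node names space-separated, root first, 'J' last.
Answer: K J

Derivation:
Walk down from root: K -> J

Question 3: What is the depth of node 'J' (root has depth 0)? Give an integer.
Answer: 1

Derivation:
Path from root to J: K -> J
Depth = number of edges = 1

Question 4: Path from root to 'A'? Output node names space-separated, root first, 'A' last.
Walk down from root: K -> J -> D -> F -> A

Answer: K J D F A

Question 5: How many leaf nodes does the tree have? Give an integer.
Leaves (nodes with no children): A, B, C, E, G, H

Answer: 6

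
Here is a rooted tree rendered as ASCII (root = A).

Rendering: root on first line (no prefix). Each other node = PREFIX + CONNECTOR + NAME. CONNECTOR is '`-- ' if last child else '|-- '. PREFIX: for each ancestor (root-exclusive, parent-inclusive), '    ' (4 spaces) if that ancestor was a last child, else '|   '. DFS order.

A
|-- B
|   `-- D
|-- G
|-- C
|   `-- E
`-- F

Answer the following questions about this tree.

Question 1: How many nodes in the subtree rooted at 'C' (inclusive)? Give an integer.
Answer: 2

Derivation:
Subtree rooted at C contains: C, E
Count = 2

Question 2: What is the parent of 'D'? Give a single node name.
Answer: B

Derivation:
Scan adjacency: D appears as child of B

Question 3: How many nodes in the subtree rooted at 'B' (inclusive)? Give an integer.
Subtree rooted at B contains: B, D
Count = 2

Answer: 2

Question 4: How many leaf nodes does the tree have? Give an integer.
Answer: 4

Derivation:
Leaves (nodes with no children): D, E, F, G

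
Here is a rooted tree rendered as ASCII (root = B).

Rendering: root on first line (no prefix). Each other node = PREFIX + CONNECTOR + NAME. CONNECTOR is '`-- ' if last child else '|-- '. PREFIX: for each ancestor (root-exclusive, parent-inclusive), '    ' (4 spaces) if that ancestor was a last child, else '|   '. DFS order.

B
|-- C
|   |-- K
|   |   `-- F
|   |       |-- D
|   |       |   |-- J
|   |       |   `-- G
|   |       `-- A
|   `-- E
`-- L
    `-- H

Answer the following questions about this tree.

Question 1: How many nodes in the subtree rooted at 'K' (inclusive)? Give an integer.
Answer: 6

Derivation:
Subtree rooted at K contains: A, D, F, G, J, K
Count = 6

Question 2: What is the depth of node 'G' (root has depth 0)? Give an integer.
Path from root to G: B -> C -> K -> F -> D -> G
Depth = number of edges = 5

Answer: 5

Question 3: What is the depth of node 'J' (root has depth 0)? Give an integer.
Answer: 5

Derivation:
Path from root to J: B -> C -> K -> F -> D -> J
Depth = number of edges = 5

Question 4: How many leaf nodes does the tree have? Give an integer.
Answer: 5

Derivation:
Leaves (nodes with no children): A, E, G, H, J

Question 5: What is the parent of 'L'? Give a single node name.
Answer: B

Derivation:
Scan adjacency: L appears as child of B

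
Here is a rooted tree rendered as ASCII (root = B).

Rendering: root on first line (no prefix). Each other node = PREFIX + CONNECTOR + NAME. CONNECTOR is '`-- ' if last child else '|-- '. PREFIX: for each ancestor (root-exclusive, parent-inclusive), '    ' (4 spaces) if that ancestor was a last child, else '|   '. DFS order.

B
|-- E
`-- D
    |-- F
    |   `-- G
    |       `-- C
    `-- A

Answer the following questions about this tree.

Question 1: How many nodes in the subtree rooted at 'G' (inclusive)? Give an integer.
Subtree rooted at G contains: C, G
Count = 2

Answer: 2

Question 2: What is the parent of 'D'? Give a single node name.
Scan adjacency: D appears as child of B

Answer: B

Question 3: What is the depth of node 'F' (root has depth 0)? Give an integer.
Path from root to F: B -> D -> F
Depth = number of edges = 2

Answer: 2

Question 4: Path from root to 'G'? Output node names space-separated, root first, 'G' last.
Walk down from root: B -> D -> F -> G

Answer: B D F G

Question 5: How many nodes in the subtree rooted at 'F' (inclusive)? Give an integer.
Subtree rooted at F contains: C, F, G
Count = 3

Answer: 3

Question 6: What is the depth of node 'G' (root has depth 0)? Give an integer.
Answer: 3

Derivation:
Path from root to G: B -> D -> F -> G
Depth = number of edges = 3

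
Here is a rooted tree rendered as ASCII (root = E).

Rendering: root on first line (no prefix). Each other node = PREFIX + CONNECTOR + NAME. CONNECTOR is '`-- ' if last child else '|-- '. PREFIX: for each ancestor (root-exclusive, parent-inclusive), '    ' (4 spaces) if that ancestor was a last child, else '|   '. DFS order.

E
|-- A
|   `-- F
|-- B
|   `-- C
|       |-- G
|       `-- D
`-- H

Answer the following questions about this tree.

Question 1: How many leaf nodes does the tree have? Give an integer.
Leaves (nodes with no children): D, F, G, H

Answer: 4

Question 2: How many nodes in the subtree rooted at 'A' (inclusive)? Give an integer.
Subtree rooted at A contains: A, F
Count = 2

Answer: 2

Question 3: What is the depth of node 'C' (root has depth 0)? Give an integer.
Answer: 2

Derivation:
Path from root to C: E -> B -> C
Depth = number of edges = 2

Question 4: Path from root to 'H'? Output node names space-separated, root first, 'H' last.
Walk down from root: E -> H

Answer: E H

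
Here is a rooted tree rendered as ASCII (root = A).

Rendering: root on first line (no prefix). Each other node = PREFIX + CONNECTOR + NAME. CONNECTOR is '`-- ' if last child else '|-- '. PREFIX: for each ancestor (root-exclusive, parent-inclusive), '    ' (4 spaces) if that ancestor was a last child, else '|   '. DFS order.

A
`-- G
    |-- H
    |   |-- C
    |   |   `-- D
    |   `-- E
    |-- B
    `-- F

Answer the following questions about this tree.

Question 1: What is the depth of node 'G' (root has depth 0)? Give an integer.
Path from root to G: A -> G
Depth = number of edges = 1

Answer: 1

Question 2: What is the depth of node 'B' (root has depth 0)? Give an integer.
Path from root to B: A -> G -> B
Depth = number of edges = 2

Answer: 2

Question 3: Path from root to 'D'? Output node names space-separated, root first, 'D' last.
Answer: A G H C D

Derivation:
Walk down from root: A -> G -> H -> C -> D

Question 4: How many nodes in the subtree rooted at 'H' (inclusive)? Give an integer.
Subtree rooted at H contains: C, D, E, H
Count = 4

Answer: 4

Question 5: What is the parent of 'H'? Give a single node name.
Answer: G

Derivation:
Scan adjacency: H appears as child of G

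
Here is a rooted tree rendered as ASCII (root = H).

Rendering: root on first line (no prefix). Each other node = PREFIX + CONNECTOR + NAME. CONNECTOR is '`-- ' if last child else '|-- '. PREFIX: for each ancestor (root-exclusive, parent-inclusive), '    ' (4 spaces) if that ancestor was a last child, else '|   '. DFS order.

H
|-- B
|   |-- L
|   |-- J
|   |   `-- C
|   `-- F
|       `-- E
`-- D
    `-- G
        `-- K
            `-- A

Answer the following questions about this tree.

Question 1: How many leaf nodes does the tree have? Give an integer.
Answer: 4

Derivation:
Leaves (nodes with no children): A, C, E, L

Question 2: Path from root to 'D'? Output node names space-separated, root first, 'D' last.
Walk down from root: H -> D

Answer: H D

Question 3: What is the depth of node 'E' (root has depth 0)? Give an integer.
Path from root to E: H -> B -> F -> E
Depth = number of edges = 3

Answer: 3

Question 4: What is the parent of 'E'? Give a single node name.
Answer: F

Derivation:
Scan adjacency: E appears as child of F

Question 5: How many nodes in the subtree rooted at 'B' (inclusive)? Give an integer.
Answer: 6

Derivation:
Subtree rooted at B contains: B, C, E, F, J, L
Count = 6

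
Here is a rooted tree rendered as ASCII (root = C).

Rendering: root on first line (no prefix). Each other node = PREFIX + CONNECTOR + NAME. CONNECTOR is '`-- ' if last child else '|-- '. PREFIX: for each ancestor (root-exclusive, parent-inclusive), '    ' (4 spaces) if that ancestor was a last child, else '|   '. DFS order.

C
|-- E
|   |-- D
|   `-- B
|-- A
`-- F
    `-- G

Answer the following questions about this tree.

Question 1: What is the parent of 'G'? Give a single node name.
Answer: F

Derivation:
Scan adjacency: G appears as child of F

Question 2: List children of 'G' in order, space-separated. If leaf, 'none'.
Answer: none

Derivation:
Node G's children (from adjacency): (leaf)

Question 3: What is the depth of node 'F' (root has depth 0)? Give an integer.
Path from root to F: C -> F
Depth = number of edges = 1

Answer: 1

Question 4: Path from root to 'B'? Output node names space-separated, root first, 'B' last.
Walk down from root: C -> E -> B

Answer: C E B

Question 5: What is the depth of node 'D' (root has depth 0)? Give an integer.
Answer: 2

Derivation:
Path from root to D: C -> E -> D
Depth = number of edges = 2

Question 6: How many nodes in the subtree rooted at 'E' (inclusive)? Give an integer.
Subtree rooted at E contains: B, D, E
Count = 3

Answer: 3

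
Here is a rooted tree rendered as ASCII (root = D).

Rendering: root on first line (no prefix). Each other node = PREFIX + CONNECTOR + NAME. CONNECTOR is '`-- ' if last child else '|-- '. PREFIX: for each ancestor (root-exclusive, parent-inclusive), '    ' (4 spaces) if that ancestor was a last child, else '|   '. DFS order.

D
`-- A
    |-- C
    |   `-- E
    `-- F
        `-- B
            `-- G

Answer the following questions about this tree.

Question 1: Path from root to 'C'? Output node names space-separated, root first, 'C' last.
Walk down from root: D -> A -> C

Answer: D A C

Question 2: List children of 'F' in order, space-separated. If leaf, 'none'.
Node F's children (from adjacency): B

Answer: B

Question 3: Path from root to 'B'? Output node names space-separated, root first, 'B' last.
Walk down from root: D -> A -> F -> B

Answer: D A F B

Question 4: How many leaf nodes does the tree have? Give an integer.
Answer: 2

Derivation:
Leaves (nodes with no children): E, G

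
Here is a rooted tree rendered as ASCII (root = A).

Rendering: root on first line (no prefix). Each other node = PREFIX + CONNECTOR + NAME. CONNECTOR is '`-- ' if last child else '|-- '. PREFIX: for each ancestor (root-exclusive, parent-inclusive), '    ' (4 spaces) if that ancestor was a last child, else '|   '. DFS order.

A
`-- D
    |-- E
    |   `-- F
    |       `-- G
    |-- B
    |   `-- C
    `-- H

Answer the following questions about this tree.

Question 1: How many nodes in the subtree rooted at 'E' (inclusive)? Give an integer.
Answer: 3

Derivation:
Subtree rooted at E contains: E, F, G
Count = 3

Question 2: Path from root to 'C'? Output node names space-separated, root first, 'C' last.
Walk down from root: A -> D -> B -> C

Answer: A D B C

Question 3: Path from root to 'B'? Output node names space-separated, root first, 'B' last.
Answer: A D B

Derivation:
Walk down from root: A -> D -> B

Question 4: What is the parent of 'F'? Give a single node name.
Answer: E

Derivation:
Scan adjacency: F appears as child of E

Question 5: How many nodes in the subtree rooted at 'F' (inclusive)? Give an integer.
Subtree rooted at F contains: F, G
Count = 2

Answer: 2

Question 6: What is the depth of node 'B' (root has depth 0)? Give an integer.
Path from root to B: A -> D -> B
Depth = number of edges = 2

Answer: 2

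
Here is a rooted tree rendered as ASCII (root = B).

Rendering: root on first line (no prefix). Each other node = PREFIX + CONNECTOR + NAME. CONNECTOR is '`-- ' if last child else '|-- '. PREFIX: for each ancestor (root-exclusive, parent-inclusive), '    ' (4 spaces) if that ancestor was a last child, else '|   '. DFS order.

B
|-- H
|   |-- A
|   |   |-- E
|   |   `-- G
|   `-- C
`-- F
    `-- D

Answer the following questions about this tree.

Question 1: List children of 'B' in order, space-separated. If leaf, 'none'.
Node B's children (from adjacency): H, F

Answer: H F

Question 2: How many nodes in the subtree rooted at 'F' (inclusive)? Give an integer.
Subtree rooted at F contains: D, F
Count = 2

Answer: 2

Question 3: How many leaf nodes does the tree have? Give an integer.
Leaves (nodes with no children): C, D, E, G

Answer: 4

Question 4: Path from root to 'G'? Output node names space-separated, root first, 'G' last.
Answer: B H A G

Derivation:
Walk down from root: B -> H -> A -> G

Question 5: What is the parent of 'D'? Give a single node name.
Answer: F

Derivation:
Scan adjacency: D appears as child of F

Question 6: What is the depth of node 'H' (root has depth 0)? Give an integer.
Path from root to H: B -> H
Depth = number of edges = 1

Answer: 1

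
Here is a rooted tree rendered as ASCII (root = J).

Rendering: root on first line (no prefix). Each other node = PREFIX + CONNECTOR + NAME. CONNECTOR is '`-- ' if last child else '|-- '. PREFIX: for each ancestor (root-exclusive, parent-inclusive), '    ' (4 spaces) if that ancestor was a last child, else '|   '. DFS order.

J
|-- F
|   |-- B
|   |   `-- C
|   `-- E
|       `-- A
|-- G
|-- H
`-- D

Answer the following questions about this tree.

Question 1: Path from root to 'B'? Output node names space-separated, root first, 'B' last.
Walk down from root: J -> F -> B

Answer: J F B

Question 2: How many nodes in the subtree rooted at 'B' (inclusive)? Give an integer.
Subtree rooted at B contains: B, C
Count = 2

Answer: 2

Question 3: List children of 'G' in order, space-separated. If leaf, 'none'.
Answer: none

Derivation:
Node G's children (from adjacency): (leaf)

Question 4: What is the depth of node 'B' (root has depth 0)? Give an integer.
Path from root to B: J -> F -> B
Depth = number of edges = 2

Answer: 2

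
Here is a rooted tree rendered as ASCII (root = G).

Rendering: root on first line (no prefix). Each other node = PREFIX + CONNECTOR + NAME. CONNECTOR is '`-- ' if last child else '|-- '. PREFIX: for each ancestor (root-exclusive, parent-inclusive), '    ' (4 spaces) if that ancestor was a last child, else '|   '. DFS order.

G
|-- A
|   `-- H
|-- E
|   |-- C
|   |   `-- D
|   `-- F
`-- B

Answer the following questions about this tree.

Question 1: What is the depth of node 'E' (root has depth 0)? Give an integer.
Answer: 1

Derivation:
Path from root to E: G -> E
Depth = number of edges = 1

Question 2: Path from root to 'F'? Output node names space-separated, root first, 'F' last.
Answer: G E F

Derivation:
Walk down from root: G -> E -> F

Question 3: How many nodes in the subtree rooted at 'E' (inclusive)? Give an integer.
Answer: 4

Derivation:
Subtree rooted at E contains: C, D, E, F
Count = 4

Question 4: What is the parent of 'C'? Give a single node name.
Answer: E

Derivation:
Scan adjacency: C appears as child of E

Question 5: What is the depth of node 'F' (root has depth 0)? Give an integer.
Answer: 2

Derivation:
Path from root to F: G -> E -> F
Depth = number of edges = 2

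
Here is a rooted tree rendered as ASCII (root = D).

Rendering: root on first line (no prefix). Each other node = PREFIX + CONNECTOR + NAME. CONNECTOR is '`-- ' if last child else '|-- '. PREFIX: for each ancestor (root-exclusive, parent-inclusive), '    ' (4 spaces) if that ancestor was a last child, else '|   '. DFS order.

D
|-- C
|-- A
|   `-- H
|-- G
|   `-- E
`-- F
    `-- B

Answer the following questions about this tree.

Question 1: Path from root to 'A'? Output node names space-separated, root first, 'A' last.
Walk down from root: D -> A

Answer: D A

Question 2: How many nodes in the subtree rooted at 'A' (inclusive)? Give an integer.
Subtree rooted at A contains: A, H
Count = 2

Answer: 2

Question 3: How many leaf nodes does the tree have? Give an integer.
Leaves (nodes with no children): B, C, E, H

Answer: 4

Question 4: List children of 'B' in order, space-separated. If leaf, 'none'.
Answer: none

Derivation:
Node B's children (from adjacency): (leaf)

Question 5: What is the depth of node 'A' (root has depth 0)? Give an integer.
Path from root to A: D -> A
Depth = number of edges = 1

Answer: 1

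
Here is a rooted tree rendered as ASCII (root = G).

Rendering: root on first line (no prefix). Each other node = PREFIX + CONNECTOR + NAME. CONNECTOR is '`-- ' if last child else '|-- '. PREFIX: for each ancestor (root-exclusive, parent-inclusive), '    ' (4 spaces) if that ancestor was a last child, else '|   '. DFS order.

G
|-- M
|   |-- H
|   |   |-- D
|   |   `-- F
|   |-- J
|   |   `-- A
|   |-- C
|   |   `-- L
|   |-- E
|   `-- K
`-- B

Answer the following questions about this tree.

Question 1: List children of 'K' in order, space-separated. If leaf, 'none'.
Answer: none

Derivation:
Node K's children (from adjacency): (leaf)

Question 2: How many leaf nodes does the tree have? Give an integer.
Answer: 7

Derivation:
Leaves (nodes with no children): A, B, D, E, F, K, L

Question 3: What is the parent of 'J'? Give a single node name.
Answer: M

Derivation:
Scan adjacency: J appears as child of M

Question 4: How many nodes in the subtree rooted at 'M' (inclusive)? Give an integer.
Answer: 10

Derivation:
Subtree rooted at M contains: A, C, D, E, F, H, J, K, L, M
Count = 10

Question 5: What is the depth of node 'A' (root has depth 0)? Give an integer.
Answer: 3

Derivation:
Path from root to A: G -> M -> J -> A
Depth = number of edges = 3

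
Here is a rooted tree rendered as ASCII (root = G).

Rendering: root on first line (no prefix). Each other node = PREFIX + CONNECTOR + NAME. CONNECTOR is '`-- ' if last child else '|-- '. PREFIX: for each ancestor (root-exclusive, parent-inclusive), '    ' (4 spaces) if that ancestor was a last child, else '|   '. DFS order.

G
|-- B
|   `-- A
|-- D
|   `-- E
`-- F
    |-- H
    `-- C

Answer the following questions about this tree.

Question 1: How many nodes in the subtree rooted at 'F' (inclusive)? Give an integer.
Answer: 3

Derivation:
Subtree rooted at F contains: C, F, H
Count = 3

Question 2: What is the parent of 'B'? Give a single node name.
Scan adjacency: B appears as child of G

Answer: G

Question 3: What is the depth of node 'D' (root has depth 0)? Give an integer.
Path from root to D: G -> D
Depth = number of edges = 1

Answer: 1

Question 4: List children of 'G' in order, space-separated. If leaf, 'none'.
Node G's children (from adjacency): B, D, F

Answer: B D F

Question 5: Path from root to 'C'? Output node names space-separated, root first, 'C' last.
Walk down from root: G -> F -> C

Answer: G F C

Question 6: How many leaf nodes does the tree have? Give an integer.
Leaves (nodes with no children): A, C, E, H

Answer: 4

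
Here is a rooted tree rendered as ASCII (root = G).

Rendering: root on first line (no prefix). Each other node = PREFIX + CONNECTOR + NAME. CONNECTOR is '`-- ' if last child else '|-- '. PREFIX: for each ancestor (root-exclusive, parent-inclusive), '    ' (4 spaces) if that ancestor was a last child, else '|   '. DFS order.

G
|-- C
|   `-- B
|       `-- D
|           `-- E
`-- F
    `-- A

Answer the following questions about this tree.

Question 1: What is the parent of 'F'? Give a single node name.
Scan adjacency: F appears as child of G

Answer: G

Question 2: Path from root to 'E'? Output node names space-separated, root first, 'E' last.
Answer: G C B D E

Derivation:
Walk down from root: G -> C -> B -> D -> E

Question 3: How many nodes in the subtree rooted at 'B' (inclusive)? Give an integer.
Subtree rooted at B contains: B, D, E
Count = 3

Answer: 3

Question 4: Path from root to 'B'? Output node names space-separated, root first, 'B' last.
Answer: G C B

Derivation:
Walk down from root: G -> C -> B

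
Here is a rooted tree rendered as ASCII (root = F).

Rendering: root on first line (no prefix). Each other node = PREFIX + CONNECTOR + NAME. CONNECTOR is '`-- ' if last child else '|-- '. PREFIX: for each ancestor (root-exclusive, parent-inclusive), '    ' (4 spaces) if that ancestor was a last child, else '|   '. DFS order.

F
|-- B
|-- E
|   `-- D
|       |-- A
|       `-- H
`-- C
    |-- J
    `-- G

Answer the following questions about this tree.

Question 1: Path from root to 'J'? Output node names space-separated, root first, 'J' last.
Answer: F C J

Derivation:
Walk down from root: F -> C -> J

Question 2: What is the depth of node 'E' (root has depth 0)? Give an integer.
Path from root to E: F -> E
Depth = number of edges = 1

Answer: 1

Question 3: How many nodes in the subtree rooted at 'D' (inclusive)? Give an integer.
Subtree rooted at D contains: A, D, H
Count = 3

Answer: 3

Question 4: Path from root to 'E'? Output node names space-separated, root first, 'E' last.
Walk down from root: F -> E

Answer: F E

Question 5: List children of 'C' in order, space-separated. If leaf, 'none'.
Node C's children (from adjacency): J, G

Answer: J G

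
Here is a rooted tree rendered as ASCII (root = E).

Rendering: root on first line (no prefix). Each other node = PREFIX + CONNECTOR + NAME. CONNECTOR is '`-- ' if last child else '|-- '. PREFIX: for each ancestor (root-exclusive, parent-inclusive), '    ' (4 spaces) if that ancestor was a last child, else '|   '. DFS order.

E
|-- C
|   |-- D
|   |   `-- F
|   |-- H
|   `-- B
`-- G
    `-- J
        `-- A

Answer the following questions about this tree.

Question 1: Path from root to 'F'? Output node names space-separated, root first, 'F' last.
Walk down from root: E -> C -> D -> F

Answer: E C D F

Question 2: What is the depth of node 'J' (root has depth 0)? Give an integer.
Path from root to J: E -> G -> J
Depth = number of edges = 2

Answer: 2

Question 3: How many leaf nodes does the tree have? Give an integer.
Leaves (nodes with no children): A, B, F, H

Answer: 4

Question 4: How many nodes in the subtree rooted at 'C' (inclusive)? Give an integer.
Subtree rooted at C contains: B, C, D, F, H
Count = 5

Answer: 5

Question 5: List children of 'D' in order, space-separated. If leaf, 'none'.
Node D's children (from adjacency): F

Answer: F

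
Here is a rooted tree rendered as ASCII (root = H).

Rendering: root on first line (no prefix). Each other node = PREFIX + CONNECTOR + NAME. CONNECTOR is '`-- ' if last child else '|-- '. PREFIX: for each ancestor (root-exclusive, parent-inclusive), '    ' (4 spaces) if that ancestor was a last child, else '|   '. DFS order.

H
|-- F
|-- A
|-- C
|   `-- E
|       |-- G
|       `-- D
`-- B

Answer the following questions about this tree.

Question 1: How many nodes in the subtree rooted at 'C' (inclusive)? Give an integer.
Subtree rooted at C contains: C, D, E, G
Count = 4

Answer: 4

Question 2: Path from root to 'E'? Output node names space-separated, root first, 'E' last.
Walk down from root: H -> C -> E

Answer: H C E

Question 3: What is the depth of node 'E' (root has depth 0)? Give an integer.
Answer: 2

Derivation:
Path from root to E: H -> C -> E
Depth = number of edges = 2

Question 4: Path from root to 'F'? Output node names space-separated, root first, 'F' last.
Answer: H F

Derivation:
Walk down from root: H -> F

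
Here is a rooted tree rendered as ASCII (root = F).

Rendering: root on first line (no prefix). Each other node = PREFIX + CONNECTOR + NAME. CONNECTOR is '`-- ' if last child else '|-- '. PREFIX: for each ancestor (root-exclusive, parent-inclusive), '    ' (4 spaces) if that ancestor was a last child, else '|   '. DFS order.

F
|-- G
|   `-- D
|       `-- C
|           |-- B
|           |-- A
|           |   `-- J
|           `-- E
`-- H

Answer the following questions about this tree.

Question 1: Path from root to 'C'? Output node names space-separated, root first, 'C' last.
Walk down from root: F -> G -> D -> C

Answer: F G D C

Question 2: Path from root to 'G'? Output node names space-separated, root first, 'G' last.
Walk down from root: F -> G

Answer: F G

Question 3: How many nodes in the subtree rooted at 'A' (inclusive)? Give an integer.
Subtree rooted at A contains: A, J
Count = 2

Answer: 2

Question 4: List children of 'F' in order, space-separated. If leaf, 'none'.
Answer: G H

Derivation:
Node F's children (from adjacency): G, H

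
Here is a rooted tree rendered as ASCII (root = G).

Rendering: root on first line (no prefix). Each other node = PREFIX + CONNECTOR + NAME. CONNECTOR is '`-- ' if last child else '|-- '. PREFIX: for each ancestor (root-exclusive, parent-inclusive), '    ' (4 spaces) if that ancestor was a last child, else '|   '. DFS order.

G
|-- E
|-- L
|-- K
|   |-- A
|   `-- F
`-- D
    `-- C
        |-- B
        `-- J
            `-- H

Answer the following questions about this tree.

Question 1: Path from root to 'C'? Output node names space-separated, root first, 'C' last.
Walk down from root: G -> D -> C

Answer: G D C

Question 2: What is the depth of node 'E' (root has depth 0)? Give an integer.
Answer: 1

Derivation:
Path from root to E: G -> E
Depth = number of edges = 1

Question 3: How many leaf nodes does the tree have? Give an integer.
Leaves (nodes with no children): A, B, E, F, H, L

Answer: 6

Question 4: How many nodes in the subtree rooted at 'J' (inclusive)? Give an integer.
Answer: 2

Derivation:
Subtree rooted at J contains: H, J
Count = 2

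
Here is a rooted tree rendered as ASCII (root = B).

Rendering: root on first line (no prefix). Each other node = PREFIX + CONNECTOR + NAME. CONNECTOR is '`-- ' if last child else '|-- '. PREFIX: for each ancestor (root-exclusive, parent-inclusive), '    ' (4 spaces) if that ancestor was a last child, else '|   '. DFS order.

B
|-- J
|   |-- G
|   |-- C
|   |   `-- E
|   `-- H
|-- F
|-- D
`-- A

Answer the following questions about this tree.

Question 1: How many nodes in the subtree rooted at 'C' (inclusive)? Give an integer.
Subtree rooted at C contains: C, E
Count = 2

Answer: 2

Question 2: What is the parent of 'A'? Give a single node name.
Answer: B

Derivation:
Scan adjacency: A appears as child of B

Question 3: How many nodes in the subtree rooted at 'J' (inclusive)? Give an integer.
Answer: 5

Derivation:
Subtree rooted at J contains: C, E, G, H, J
Count = 5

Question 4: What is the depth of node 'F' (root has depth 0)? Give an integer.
Answer: 1

Derivation:
Path from root to F: B -> F
Depth = number of edges = 1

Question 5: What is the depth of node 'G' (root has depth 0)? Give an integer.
Answer: 2

Derivation:
Path from root to G: B -> J -> G
Depth = number of edges = 2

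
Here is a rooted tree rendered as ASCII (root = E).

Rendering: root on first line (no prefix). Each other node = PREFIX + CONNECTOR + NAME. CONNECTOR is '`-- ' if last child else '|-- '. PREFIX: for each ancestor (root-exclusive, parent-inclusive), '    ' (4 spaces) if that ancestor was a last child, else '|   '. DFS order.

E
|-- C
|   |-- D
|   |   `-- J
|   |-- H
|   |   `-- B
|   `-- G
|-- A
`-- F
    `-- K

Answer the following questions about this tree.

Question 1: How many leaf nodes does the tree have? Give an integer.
Answer: 5

Derivation:
Leaves (nodes with no children): A, B, G, J, K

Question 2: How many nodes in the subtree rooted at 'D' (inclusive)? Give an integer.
Subtree rooted at D contains: D, J
Count = 2

Answer: 2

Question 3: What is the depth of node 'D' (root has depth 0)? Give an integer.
Answer: 2

Derivation:
Path from root to D: E -> C -> D
Depth = number of edges = 2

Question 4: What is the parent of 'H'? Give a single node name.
Answer: C

Derivation:
Scan adjacency: H appears as child of C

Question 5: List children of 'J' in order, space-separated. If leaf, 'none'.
Node J's children (from adjacency): (leaf)

Answer: none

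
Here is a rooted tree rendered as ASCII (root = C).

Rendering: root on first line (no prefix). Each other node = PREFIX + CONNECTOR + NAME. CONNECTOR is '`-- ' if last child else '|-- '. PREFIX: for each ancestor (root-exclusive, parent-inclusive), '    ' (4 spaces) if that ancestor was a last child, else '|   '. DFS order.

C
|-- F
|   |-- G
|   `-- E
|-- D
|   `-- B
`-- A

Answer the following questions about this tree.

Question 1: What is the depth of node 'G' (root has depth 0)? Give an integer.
Path from root to G: C -> F -> G
Depth = number of edges = 2

Answer: 2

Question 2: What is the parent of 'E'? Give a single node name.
Scan adjacency: E appears as child of F

Answer: F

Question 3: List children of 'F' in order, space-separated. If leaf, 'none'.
Answer: G E

Derivation:
Node F's children (from adjacency): G, E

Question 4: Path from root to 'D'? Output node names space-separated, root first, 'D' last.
Walk down from root: C -> D

Answer: C D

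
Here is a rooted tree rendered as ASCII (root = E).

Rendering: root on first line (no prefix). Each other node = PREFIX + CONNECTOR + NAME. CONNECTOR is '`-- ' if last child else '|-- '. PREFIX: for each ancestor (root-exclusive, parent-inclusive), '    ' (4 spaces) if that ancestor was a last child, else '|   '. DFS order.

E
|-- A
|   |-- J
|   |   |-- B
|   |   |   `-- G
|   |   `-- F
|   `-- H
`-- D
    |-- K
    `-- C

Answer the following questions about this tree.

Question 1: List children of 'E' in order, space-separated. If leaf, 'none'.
Node E's children (from adjacency): A, D

Answer: A D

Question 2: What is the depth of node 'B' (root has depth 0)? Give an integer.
Path from root to B: E -> A -> J -> B
Depth = number of edges = 3

Answer: 3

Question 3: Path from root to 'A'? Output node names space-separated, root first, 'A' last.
Walk down from root: E -> A

Answer: E A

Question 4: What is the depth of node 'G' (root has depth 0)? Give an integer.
Path from root to G: E -> A -> J -> B -> G
Depth = number of edges = 4

Answer: 4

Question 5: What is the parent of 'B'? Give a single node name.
Scan adjacency: B appears as child of J

Answer: J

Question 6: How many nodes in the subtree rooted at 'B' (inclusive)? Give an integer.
Subtree rooted at B contains: B, G
Count = 2

Answer: 2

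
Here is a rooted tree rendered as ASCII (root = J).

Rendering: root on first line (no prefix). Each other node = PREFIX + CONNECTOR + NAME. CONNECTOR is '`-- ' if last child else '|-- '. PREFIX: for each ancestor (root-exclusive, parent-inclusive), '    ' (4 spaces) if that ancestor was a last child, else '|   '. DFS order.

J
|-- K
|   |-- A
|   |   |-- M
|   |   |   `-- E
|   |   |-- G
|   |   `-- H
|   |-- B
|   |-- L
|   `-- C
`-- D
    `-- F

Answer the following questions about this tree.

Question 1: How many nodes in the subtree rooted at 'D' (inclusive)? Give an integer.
Answer: 2

Derivation:
Subtree rooted at D contains: D, F
Count = 2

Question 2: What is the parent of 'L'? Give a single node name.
Answer: K

Derivation:
Scan adjacency: L appears as child of K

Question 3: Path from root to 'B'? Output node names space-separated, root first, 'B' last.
Answer: J K B

Derivation:
Walk down from root: J -> K -> B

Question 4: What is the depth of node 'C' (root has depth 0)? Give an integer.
Answer: 2

Derivation:
Path from root to C: J -> K -> C
Depth = number of edges = 2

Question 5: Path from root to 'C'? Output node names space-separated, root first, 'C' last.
Answer: J K C

Derivation:
Walk down from root: J -> K -> C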